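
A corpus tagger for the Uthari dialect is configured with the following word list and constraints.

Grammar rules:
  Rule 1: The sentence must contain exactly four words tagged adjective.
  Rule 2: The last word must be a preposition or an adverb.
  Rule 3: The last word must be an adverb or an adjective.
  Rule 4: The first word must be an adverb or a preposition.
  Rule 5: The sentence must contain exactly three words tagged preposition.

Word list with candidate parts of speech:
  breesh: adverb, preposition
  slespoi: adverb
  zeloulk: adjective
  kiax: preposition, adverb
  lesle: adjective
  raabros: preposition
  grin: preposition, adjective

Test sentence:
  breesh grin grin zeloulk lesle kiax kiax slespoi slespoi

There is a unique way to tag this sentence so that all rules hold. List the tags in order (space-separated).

preposition adjective adjective adjective adjective preposition preposition adverb adverb

Candidates per position — 1:breesh {adverb,preposition}; 2:grin {preposition,adjective}; 3:grin {preposition,adjective}; 4:zeloulk {adjective}; 5:lesle {adjective}; 6:kiax {preposition,adverb}; 7:kiax {preposition,adverb}; 8:slespoi {adverb}; 9:slespoi {adverb}.
If word 2 were preposition, no tagging could satisfy rule 1; so word 2 is adjective.
If word 3 were preposition, no tagging could satisfy rule 1; so word 3 is adjective.
If word 6 were adverb, no tagging could satisfy rule 5; so word 6 is preposition.
If word 7 were adverb, no tagging could satisfy rule 5; so word 7 is preposition.
If word 1 were adverb, no tagging could satisfy rule 5; so word 1 is preposition.
The unique satisfying tagging is: preposition adjective adjective adjective adjective preposition preposition adverb adverb.
Check: rule 1 satisfied; rule 2 satisfied; rule 3 satisfied; rule 4 satisfied; rule 5 satisfied.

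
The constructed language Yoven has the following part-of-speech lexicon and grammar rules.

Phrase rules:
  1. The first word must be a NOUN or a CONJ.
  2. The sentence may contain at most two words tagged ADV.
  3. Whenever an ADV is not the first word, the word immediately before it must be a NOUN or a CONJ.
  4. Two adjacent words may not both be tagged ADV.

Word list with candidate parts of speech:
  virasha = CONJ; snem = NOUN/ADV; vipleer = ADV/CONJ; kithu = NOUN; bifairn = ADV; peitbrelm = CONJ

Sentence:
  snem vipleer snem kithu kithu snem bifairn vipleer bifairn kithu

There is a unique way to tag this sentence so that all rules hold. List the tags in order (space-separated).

Candidates per position — 1:snem {NOUN,ADV}; 2:vipleer {ADV,CONJ}; 3:snem {NOUN,ADV}; 4:kithu {NOUN}; 5:kithu {NOUN}; 6:snem {NOUN,ADV}; 7:bifairn {ADV}; 8:vipleer {ADV,CONJ}; 9:bifairn {ADV}; 10:kithu {NOUN}.
Position 1: tagging it ADV would leave rule 1 unsatisfiable, so it must be NOUN.
Position 2: tagging it ADV would leave rule 2 unsatisfiable, so it must be CONJ.
Position 3: tagging it ADV would leave rule 2 unsatisfiable, so it must be NOUN.
Position 6: tagging it ADV would leave rule 2 unsatisfiable, so it must be NOUN.
Position 8: tagging it ADV would leave rule 2 unsatisfiable, so it must be CONJ.
The only consistent sequence is: NOUN CONJ NOUN NOUN NOUN NOUN ADV CONJ ADV NOUN.
Rule-by-rule: rule 1 holds; rule 2 holds; rule 3 holds; rule 4 holds.

NOUN CONJ NOUN NOUN NOUN NOUN ADV CONJ ADV NOUN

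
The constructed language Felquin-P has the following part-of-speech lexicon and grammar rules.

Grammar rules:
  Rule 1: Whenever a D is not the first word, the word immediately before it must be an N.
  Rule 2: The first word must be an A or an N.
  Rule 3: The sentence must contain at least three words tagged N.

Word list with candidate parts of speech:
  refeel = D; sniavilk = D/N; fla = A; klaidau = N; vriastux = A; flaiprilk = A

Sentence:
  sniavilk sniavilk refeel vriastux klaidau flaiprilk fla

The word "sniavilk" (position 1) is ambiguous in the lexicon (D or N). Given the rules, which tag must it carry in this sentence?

Candidates per position — 1:sniavilk {D,N}; 2:sniavilk {D,N}; 3:refeel {D}; 4:vriastux {A}; 5:klaidau {N}; 6:flaiprilk {A}; 7:fla {A}.
At position 1, choosing D makes rule 2 impossible to satisfy; hence N.
At position 2, choosing D makes rule 1 impossible to satisfy; hence N.
So the tagging must be: N N D A N A A.
Rule-by-rule: rule 1 satisfied; rule 2 satisfied; rule 3 satisfied.

N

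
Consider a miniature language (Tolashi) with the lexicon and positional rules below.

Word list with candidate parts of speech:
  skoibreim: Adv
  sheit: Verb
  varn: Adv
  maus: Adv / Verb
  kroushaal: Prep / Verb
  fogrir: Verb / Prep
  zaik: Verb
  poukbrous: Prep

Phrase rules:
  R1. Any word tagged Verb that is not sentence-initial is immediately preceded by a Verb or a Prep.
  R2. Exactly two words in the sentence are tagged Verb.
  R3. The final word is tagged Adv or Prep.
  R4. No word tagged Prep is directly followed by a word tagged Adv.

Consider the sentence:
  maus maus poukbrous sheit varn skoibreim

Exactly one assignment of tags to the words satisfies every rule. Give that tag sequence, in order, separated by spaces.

Candidates per position — 1:maus {Adv,Verb}; 2:maus {Adv,Verb}; 3:poukbrous {Prep}; 4:sheit {Verb}; 5:varn {Adv}; 6:skoibreim {Adv}.
The remaining ambiguous positions (1, 2) are resolved jointly — only one combination satisfies every rule.
So the tagging must be: Verb Adv Prep Verb Adv Adv.
Rule-by-rule: rule 1 ok; rule 2 ok; rule 3 ok; rule 4 ok.

Verb Adv Prep Verb Adv Adv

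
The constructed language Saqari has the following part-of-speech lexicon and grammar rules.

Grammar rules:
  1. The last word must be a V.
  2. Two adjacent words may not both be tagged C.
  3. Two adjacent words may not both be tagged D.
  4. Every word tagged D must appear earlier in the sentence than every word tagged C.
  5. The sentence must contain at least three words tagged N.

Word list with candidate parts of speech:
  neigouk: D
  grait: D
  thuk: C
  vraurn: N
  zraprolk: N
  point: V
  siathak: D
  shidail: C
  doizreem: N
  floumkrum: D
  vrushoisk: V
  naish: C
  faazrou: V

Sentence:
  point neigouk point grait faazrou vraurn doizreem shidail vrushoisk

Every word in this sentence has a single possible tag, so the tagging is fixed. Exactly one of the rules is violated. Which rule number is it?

Fixed tagging: V D V D V N N C V.
Applying the rules: R1 ✓, R2 ✓, R3 ✓, R4 ✓, R5 ✗.
Only rule 5 fails.

5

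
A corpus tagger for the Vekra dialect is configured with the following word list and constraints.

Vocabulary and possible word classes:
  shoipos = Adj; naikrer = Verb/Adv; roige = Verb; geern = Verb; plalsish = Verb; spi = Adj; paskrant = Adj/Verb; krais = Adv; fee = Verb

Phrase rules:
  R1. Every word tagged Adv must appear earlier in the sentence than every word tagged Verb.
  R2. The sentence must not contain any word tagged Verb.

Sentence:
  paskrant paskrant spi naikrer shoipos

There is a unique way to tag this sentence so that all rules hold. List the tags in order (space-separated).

Adj Adj Adj Adv Adj

Candidates per position — 1:paskrant {Adj,Verb}; 2:paskrant {Adj,Verb}; 3:spi {Adj}; 4:naikrer {Verb,Adv}; 5:shoipos {Adj}.
At position 1, choosing Verb makes rule 2 impossible to satisfy; hence Adj.
At position 2, choosing Verb makes rule 2 impossible to satisfy; hence Adj.
At position 4, choosing Verb makes rule 2 impossible to satisfy; hence Adv.
The unique satisfying tagging is: Adj Adj Adj Adv Adj.
Rule-by-rule: rule 1 ok; rule 2 ok.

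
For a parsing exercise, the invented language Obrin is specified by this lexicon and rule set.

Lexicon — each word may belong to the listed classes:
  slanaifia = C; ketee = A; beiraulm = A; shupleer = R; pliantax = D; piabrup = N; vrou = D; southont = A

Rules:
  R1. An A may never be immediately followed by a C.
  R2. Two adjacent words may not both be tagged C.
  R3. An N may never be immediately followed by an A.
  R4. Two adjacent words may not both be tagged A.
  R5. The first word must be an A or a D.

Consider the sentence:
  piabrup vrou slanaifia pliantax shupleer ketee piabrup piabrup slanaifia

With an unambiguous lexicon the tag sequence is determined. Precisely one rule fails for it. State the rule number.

5

Fixed tagging: N D C D R A N N C.
Checking each rule: R1 pass, R2 pass, R3 pass, R4 pass, R5 fail.
Only rule 5 fails.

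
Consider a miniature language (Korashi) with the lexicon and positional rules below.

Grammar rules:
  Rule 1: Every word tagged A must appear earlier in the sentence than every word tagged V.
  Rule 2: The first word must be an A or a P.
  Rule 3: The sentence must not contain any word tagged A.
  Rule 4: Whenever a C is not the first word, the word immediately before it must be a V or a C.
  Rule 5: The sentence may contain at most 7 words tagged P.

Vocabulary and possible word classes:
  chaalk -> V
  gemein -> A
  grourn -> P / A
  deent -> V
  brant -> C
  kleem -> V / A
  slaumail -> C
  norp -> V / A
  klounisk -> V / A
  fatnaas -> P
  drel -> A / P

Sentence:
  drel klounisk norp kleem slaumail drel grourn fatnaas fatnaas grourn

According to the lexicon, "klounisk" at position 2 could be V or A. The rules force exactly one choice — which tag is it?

V

Candidates per position — 1:drel {A,P}; 2:klounisk {V,A}; 3:norp {V,A}; 4:kleem {V,A}; 5:slaumail {C}; 6:drel {A,P}; 7:grourn {P,A}; 8:fatnaas {P}; 9:fatnaas {P}; 10:grourn {P,A}.
If word 1 were A, no tagging could satisfy rule 3; so word 1 is P.
If word 2 were A, no tagging could satisfy rule 3; so word 2 is V.
If word 3 were A, no tagging could satisfy rule 1; so word 3 is V.
If word 4 were A, no tagging could satisfy rule 1; so word 4 is V.
If word 6 were A, no tagging could satisfy rule 1; so word 6 is P.
If word 7 were A, no tagging could satisfy rule 1; so word 7 is P.
If word 10 were A, no tagging could satisfy rule 1; so word 10 is P.
So the tagging must be: P V V V C P P P P P.
Checking: rule 1 ok; rule 2 ok; rule 3 ok; rule 4 ok; rule 5 ok.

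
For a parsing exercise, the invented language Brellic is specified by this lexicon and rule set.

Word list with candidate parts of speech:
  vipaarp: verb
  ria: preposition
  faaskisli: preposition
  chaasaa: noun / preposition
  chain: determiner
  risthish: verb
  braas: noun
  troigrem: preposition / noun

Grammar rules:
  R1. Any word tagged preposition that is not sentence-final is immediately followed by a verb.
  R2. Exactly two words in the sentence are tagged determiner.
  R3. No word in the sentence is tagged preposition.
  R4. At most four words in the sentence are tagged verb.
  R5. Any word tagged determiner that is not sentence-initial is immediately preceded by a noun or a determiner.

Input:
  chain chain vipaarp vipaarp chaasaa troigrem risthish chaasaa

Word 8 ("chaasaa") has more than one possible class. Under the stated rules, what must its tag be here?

noun

Candidates per position — 1:chain {determiner}; 2:chain {determiner}; 3:vipaarp {verb}; 4:vipaarp {verb}; 5:chaasaa {noun,preposition}; 6:troigrem {preposition,noun}; 7:risthish {verb}; 8:chaasaa {noun,preposition}.
Position 5: preposition is ruled out by rule 1; that leaves noun.
Position 6: preposition is ruled out by rule 3; that leaves noun.
Position 8: preposition is ruled out by rule 3; that leaves noun.
That leaves exactly one tagging: determiner determiner verb verb noun noun verb noun.
Verifying each rule — rule 1 satisfied; rule 2 satisfied; rule 3 satisfied; rule 4 satisfied; rule 5 satisfied.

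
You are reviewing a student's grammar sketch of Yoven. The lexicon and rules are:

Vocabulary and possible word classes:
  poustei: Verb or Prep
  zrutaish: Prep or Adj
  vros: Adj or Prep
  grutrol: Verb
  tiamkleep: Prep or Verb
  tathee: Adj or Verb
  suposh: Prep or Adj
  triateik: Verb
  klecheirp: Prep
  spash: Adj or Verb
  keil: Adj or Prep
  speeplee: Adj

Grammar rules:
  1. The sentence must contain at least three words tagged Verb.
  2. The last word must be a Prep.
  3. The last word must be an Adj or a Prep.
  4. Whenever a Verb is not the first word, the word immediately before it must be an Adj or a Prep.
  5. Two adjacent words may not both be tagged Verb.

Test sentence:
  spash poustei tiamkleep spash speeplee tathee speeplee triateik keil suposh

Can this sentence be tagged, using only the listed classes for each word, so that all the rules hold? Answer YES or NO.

Candidates per position — 1:spash {Adj,Verb}; 2:poustei {Verb,Prep}; 3:tiamkleep {Prep,Verb}; 4:spash {Adj,Verb}; 5:speeplee {Adj}; 6:tathee {Adj,Verb}; 7:speeplee {Adj}; 8:triateik {Verb}; 9:keil {Adj,Prep}; 10:suposh {Prep,Adj}.
One satisfying assignment: Adj Prep Verb Adj Adj Verb Adj Verb Adj Prep.
Verifying each rule — rule 1 ok; rule 2 ok; rule 3 ok; rule 4 ok; rule 5 ok.

YES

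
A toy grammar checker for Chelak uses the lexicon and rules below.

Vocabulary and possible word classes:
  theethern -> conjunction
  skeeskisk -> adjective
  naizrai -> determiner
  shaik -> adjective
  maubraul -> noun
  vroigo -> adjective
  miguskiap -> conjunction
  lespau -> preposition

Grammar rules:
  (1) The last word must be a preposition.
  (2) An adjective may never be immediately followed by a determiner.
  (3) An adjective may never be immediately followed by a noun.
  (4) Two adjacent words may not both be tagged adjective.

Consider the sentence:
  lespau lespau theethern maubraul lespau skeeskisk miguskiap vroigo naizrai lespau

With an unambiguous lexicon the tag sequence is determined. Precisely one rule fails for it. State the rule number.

Fixed tagging: preposition preposition conjunction noun preposition adjective conjunction adjective determiner preposition.
Rule check: R1 holds, R2 violated, R3 holds, R4 holds.
Only rule 2 fails.

2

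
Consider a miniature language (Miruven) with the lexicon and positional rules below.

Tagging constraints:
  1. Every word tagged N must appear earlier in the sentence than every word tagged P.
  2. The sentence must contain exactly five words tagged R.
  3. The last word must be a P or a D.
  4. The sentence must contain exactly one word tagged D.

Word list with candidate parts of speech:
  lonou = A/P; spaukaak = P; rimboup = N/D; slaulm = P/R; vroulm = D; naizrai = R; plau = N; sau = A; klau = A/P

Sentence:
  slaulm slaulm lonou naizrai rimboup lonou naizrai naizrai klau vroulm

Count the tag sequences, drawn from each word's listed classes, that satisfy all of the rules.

4

Candidates per position — 1:slaulm {P,R}; 2:slaulm {P,R}; 3:lonou {A,P}; 4:naizrai {R}; 5:rimboup {N,D}; 6:lonou {A,P}; 7:naizrai {R}; 8:naizrai {R}; 9:klau {A,P}; 10:vroulm {D}.
There are 64 candidate sequences in total.
The sequences that satisfy every rule: R R A R N A R R A D; R R A R N A R R P D; R R A R N P R R A D; R R A R N P R R P D.
Count = 4.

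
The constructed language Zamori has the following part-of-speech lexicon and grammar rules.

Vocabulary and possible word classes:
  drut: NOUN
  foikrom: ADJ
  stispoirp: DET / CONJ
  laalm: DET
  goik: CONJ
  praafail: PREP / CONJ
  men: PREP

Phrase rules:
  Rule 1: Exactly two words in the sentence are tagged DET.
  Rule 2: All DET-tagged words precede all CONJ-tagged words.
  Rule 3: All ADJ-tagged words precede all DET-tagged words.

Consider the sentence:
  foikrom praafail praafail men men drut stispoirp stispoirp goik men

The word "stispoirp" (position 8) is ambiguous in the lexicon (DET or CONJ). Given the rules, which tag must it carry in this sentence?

DET

Candidates per position — 1:foikrom {ADJ}; 2:praafail {PREP,CONJ}; 3:praafail {PREP,CONJ}; 4:men {PREP}; 5:men {PREP}; 6:drut {NOUN}; 7:stispoirp {DET,CONJ}; 8:stispoirp {DET,CONJ}; 9:goik {CONJ}; 10:men {PREP}.
Position 7: tagging it CONJ would leave rule 1 unsatisfiable, so it must be DET.
Position 8: tagging it CONJ would leave rule 1 unsatisfiable, so it must be DET.
Position 2: tagging it CONJ would leave rule 2 unsatisfiable, so it must be PREP.
Position 3: tagging it CONJ would leave rule 2 unsatisfiable, so it must be PREP.
That leaves exactly one tagging: ADJ PREP PREP PREP PREP NOUN DET DET CONJ PREP.
Rule-by-rule: rule 1 satisfied; rule 2 satisfied; rule 3 satisfied.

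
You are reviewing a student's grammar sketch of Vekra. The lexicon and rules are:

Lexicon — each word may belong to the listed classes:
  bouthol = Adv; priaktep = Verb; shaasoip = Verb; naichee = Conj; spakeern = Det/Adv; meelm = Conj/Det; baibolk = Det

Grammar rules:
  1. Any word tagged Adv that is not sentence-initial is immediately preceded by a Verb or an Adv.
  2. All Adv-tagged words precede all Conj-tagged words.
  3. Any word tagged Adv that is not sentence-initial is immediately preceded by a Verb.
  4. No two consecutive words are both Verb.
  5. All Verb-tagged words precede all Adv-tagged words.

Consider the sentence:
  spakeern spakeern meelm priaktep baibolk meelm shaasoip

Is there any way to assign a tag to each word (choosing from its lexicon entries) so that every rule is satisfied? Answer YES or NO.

YES

Candidates per position — 1:spakeern {Det,Adv}; 2:spakeern {Det,Adv}; 3:meelm {Conj,Det}; 4:priaktep {Verb}; 5:baibolk {Det}; 6:meelm {Conj,Det}; 7:shaasoip {Verb}.
One satisfying assignment: Det Det Conj Verb Det Det Verb.
Check: rule 1 holds; rule 2 holds; rule 3 holds; rule 4 holds; rule 5 holds.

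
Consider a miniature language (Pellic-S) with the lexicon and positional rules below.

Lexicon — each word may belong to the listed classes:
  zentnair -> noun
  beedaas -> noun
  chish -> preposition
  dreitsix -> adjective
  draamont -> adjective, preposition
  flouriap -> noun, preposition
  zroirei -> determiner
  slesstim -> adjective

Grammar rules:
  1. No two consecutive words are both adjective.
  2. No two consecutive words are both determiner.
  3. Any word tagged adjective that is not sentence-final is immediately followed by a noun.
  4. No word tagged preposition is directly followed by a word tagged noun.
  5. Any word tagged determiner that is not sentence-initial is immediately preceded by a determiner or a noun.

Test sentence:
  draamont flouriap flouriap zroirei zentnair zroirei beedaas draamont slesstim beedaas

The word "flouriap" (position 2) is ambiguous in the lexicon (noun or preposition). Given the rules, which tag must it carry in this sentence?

noun

Candidates per position — 1:draamont {adjective,preposition}; 2:flouriap {noun,preposition}; 3:flouriap {noun,preposition}; 4:zroirei {determiner}; 5:zentnair {noun}; 6:zroirei {determiner}; 7:beedaas {noun}; 8:draamont {adjective,preposition}; 9:slesstim {adjective}; 10:beedaas {noun}.
Position 3: preposition is ruled out by rule 5; that leaves noun.
Position 8: adjective is ruled out by rule 1; that leaves preposition.
Position 1: preposition is ruled out by rule 4; that leaves adjective.
Position 2: preposition is ruled out by rule 3; that leaves noun.
The only consistent sequence is: adjective noun noun determiner noun determiner noun preposition adjective noun.
Rule-by-rule: rule 1 satisfied; rule 2 satisfied; rule 3 satisfied; rule 4 satisfied; rule 5 satisfied.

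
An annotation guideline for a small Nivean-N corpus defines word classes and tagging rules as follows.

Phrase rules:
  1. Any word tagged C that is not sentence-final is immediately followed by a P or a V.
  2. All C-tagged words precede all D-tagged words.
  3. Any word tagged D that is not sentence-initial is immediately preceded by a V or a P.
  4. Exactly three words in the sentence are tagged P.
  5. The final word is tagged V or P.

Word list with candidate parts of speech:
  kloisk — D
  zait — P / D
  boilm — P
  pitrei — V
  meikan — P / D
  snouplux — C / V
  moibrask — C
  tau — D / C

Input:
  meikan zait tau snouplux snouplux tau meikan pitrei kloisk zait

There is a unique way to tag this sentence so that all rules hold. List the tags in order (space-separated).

D P D V V D P V D P

Candidates per position — 1:meikan {P,D}; 2:zait {P,D}; 3:tau {D,C}; 4:snouplux {C,V}; 5:snouplux {C,V}; 6:tau {D,C}; 7:meikan {P,D}; 8:pitrei {V}; 9:kloisk {D}; 10:zait {P,D}.
If word 5 were C, no tagging could satisfy rule 1; so word 5 is V.
If word 7 were D, no tagging could satisfy rule 3; so word 7 is P.
If word 10 were D, no tagging could satisfy rule 3; so word 10 is P.
The remaining ambiguous positions (1, 2, 3, 4, 6) are resolved jointly — only one combination satisfies every rule.
The unique satisfying tagging is: D P D V V D P V D P.
Checking: rule 1 satisfied; rule 2 satisfied; rule 3 satisfied; rule 4 satisfied; rule 5 satisfied.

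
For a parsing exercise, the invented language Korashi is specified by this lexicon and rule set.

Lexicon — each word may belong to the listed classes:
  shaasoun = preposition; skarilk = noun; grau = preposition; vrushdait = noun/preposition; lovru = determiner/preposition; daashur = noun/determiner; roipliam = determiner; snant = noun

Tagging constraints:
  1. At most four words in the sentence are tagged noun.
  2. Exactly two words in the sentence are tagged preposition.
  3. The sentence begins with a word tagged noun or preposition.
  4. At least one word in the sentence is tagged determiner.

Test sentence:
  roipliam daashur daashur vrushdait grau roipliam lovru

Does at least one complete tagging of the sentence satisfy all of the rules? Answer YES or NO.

NO

Candidates per position — 1:roipliam {determiner}; 2:daashur {noun,determiner}; 3:daashur {noun,determiner}; 4:vrushdait {noun,preposition}; 5:grau {preposition}; 6:roipliam {determiner}; 7:lovru {determiner,preposition}.
Rule 3 cannot be satisfied by any choice of tags from the lexicon.
So there is no consistent tagging.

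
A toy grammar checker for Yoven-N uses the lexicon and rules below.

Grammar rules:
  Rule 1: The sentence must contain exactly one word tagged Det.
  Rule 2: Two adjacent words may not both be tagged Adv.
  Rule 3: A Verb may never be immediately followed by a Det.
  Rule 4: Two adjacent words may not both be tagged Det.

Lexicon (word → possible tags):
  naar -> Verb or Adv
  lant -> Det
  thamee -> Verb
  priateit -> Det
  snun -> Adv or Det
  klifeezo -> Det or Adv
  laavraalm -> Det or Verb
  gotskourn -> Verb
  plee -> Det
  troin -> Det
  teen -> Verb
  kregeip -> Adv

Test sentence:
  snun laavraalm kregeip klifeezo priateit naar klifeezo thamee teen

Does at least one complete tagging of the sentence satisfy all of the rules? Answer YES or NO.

Candidates per position — 1:snun {Adv,Det}; 2:laavraalm {Det,Verb}; 3:kregeip {Adv}; 4:klifeezo {Det,Adv}; 5:priateit {Det}; 6:naar {Verb,Adv}; 7:klifeezo {Det,Adv}; 8:thamee {Verb}; 9:teen {Verb}.
Every candidate sequence violates at least one rule; no consistent tagging exists.

NO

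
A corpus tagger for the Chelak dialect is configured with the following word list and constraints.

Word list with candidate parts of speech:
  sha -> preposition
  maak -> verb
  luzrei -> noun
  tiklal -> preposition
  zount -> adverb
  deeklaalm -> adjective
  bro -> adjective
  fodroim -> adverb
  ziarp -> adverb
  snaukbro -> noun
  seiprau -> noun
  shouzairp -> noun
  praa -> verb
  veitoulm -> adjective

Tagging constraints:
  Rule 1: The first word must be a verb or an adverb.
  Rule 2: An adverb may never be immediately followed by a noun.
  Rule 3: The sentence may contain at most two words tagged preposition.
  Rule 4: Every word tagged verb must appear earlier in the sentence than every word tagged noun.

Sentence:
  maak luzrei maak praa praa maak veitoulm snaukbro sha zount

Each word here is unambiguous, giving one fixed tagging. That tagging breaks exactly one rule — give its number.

Fixed tagging: verb noun verb verb verb verb adjective noun preposition adverb.
Rule check: R1 ok, R2 ok, R3 ok, R4 fails.
Only rule 4 fails.

4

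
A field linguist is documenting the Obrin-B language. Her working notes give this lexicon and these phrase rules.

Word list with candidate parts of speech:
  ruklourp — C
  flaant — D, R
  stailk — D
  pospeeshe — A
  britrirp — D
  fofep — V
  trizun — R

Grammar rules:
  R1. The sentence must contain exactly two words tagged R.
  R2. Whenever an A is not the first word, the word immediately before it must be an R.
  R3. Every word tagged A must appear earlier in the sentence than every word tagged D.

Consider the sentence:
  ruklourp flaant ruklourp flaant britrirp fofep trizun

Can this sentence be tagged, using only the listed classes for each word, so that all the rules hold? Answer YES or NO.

Candidates per position — 1:ruklourp {C}; 2:flaant {D,R}; 3:ruklourp {C}; 4:flaant {D,R}; 5:britrirp {D}; 6:fofep {V}; 7:trizun {R}.
One satisfying assignment: C R C D D V R.
Verifying each rule — rule 1 satisfied; rule 2 satisfied; rule 3 satisfied.

YES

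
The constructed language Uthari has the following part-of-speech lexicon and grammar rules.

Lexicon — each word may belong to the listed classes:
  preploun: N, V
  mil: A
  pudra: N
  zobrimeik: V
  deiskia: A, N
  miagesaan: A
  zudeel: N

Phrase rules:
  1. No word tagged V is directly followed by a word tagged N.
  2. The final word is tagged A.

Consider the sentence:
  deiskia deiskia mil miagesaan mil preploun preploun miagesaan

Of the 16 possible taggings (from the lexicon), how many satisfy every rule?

12

Candidates per position — 1:deiskia {A,N}; 2:deiskia {A,N}; 3:mil {A}; 4:miagesaan {A}; 5:mil {A}; 6:preploun {N,V}; 7:preploun {N,V}; 8:miagesaan {A}.
There are 16 candidate sequences in total.
Checking each against the rules leaves 12 sequences.
Count = 12.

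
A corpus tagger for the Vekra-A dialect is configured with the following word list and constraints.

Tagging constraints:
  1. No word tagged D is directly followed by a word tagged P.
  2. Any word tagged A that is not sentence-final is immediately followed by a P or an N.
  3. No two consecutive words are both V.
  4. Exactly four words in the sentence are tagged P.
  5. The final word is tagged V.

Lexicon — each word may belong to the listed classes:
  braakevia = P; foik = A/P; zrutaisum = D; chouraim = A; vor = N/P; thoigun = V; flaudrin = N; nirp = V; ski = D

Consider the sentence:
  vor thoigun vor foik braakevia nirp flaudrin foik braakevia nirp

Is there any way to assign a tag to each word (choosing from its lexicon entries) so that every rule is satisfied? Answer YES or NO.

Candidates per position — 1:vor {N,P}; 2:thoigun {V}; 3:vor {N,P}; 4:foik {A,P}; 5:braakevia {P}; 6:nirp {V}; 7:flaudrin {N}; 8:foik {A,P}; 9:braakevia {P}; 10:nirp {V}.
One satisfying assignment: N V N P P V N P P V.
Rule-by-rule: rule 1 ok; rule 2 ok; rule 3 ok; rule 4 ok; rule 5 ok.

YES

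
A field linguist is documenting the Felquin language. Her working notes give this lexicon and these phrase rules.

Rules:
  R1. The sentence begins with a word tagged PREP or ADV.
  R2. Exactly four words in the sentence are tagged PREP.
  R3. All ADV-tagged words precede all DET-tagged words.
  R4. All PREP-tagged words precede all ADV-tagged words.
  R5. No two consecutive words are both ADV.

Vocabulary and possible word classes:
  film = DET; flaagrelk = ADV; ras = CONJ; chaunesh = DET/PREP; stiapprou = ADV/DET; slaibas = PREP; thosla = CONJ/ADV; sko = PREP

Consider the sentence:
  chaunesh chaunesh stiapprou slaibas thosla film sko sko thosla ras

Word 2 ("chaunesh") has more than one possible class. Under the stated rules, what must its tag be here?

DET

Candidates per position — 1:chaunesh {DET,PREP}; 2:chaunesh {DET,PREP}; 3:stiapprou {ADV,DET}; 4:slaibas {PREP}; 5:thosla {CONJ,ADV}; 6:film {DET}; 7:sko {PREP}; 8:sko {PREP}; 9:thosla {CONJ,ADV}; 10:ras {CONJ}.
Position 1: tagging it DET would leave rule 1 unsatisfiable, so it must be PREP.
Position 2: tagging it PREP would leave rule 2 unsatisfiable, so it must be DET.
Position 3: tagging it ADV would leave rule 3 unsatisfiable, so it must be DET.
Position 5: tagging it ADV would leave rule 3 unsatisfiable, so it must be CONJ.
Position 9: tagging it ADV would leave rule 3 unsatisfiable, so it must be CONJ.
That leaves exactly one tagging: PREP DET DET PREP CONJ DET PREP PREP CONJ CONJ.
Check: rule 1 ok; rule 2 ok; rule 3 ok; rule 4 ok; rule 5 ok.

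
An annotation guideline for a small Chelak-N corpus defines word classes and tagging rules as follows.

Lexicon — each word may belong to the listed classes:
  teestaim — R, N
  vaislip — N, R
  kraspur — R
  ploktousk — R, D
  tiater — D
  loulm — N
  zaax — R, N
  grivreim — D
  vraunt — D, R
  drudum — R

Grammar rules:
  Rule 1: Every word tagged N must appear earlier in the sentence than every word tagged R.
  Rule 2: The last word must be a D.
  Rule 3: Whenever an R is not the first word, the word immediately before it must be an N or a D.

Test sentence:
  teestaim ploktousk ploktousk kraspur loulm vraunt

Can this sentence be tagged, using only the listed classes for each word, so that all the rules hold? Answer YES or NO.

NO

Candidates per position — 1:teestaim {R,N}; 2:ploktousk {R,D}; 3:ploktousk {R,D}; 4:kraspur {R}; 5:loulm {N}; 6:vraunt {D,R}.
Rule 1 cannot be satisfied by any choice of tags from the lexicon.
So there is no consistent tagging.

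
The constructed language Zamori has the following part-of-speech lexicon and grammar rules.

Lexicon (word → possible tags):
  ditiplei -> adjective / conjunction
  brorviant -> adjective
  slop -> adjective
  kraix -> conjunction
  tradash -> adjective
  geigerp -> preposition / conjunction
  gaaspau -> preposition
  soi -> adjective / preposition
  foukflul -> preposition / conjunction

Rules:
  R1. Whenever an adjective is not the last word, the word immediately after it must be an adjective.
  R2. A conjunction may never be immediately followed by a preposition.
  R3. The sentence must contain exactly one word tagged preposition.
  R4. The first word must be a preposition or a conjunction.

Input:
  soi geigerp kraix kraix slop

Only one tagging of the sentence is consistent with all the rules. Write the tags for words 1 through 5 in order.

preposition conjunction conjunction conjunction adjective

Candidates per position — 1:soi {adjective,preposition}; 2:geigerp {preposition,conjunction}; 3:kraix {conjunction}; 4:kraix {conjunction}; 5:slop {adjective}.
If word 1 were adjective, no tagging could satisfy rule 1; so word 1 is preposition.
If word 2 were preposition, no tagging could satisfy rule 3; so word 2 is conjunction.
That leaves exactly one tagging: preposition conjunction conjunction conjunction adjective.
Verifying each rule — rule 1 holds; rule 2 holds; rule 3 holds; rule 4 holds.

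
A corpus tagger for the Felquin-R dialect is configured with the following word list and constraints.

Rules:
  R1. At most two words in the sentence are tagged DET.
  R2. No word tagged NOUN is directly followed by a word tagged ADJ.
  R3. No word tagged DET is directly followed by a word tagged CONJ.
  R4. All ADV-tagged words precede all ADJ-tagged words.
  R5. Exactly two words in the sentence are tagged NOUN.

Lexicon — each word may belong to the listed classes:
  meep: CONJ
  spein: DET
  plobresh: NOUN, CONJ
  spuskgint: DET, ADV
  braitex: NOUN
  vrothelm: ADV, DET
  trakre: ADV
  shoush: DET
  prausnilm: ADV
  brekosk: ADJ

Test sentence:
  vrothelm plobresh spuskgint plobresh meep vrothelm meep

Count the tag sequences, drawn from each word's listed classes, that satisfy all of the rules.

4

Candidates per position — 1:vrothelm {ADV,DET}; 2:plobresh {NOUN,CONJ}; 3:spuskgint {DET,ADV}; 4:plobresh {NOUN,CONJ}; 5:meep {CONJ}; 6:vrothelm {ADV,DET}; 7:meep {CONJ}.
There are 32 candidate sequences in total.
The sequences that satisfy every rule: ADV NOUN DET NOUN CONJ ADV CONJ; ADV NOUN ADV NOUN CONJ ADV CONJ; DET NOUN DET NOUN CONJ ADV CONJ; DET NOUN ADV NOUN CONJ ADV CONJ.
Count = 4.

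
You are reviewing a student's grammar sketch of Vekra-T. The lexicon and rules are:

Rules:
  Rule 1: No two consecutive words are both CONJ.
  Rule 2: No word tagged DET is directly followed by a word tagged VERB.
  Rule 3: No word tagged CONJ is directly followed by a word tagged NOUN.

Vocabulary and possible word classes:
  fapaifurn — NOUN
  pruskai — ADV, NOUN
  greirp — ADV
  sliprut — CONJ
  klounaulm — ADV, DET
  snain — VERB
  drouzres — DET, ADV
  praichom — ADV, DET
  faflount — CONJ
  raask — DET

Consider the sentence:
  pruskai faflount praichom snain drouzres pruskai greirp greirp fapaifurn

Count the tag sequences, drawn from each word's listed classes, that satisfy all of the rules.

8

Candidates per position — 1:pruskai {ADV,NOUN}; 2:faflount {CONJ}; 3:praichom {ADV,DET}; 4:snain {VERB}; 5:drouzres {DET,ADV}; 6:pruskai {ADV,NOUN}; 7:greirp {ADV}; 8:greirp {ADV}; 9:fapaifurn {NOUN}.
There are 16 candidate sequences in total.
Checking each against the rules leaves 8 sequences.
Count = 8.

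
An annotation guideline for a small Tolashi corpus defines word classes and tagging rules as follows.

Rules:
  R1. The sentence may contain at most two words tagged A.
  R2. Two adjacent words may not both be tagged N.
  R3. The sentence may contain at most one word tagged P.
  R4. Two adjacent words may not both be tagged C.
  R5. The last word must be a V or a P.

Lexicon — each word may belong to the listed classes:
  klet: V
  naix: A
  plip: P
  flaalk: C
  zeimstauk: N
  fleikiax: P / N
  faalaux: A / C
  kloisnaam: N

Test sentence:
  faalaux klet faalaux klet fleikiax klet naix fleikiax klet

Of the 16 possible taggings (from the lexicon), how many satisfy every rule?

9

Candidates per position — 1:faalaux {A,C}; 2:klet {V}; 3:faalaux {A,C}; 4:klet {V}; 5:fleikiax {P,N}; 6:klet {V}; 7:naix {A}; 8:fleikiax {P,N}; 9:klet {V}.
There are 16 candidate sequences in total.
Checking each against the rules leaves 9 sequences.
Count = 9.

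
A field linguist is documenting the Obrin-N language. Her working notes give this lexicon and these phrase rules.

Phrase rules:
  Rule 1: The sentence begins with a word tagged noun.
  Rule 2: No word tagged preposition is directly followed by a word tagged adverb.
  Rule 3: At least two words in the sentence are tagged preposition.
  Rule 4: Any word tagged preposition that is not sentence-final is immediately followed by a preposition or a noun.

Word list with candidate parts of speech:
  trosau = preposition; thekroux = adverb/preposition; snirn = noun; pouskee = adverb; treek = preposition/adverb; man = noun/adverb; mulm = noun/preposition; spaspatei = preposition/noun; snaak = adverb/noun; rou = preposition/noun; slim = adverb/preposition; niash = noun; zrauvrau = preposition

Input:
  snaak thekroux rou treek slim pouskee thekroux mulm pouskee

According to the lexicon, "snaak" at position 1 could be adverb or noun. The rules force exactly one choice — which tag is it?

noun

Candidates per position — 1:snaak {adverb,noun}; 2:thekroux {adverb,preposition}; 3:rou {preposition,noun}; 4:treek {preposition,adverb}; 5:slim {adverb,preposition}; 6:pouskee {adverb}; 7:thekroux {adverb,preposition}; 8:mulm {noun,preposition}; 9:pouskee {adverb}.
Word 1 cannot be adverb — rule 1 would then fail for every completion. It is noun.
Word 3 cannot be preposition — rule 2 would then fail for every completion. It is noun.
Word 4 cannot be preposition — rule 2 would then fail for every completion. It is adverb.
Word 5 cannot be preposition — rule 2 would then fail for every completion. It is adverb.
Word 8 cannot be preposition — rule 2 would then fail for every completion. It is noun.
Word 2 cannot be adverb — rule 3 would then fail for every completion. It is preposition.
Word 7 cannot be adverb — rule 3 would then fail for every completion. It is preposition.
So the tagging must be: noun preposition noun adverb adverb adverb preposition noun adverb.
Checking: rule 1 ok; rule 2 ok; rule 3 ok; rule 4 ok.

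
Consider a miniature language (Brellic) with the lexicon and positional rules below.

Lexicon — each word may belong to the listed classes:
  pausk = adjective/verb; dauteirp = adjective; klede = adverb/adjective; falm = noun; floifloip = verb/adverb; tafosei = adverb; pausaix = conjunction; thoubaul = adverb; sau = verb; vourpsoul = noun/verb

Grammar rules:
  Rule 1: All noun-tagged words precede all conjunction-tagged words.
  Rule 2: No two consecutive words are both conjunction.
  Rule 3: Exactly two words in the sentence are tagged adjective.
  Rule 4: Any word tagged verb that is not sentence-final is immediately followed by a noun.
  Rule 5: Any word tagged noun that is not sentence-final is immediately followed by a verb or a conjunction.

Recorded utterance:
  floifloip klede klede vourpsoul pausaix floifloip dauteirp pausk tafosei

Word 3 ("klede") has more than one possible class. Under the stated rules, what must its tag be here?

adverb

Candidates per position — 1:floifloip {verb,adverb}; 2:klede {adverb,adjective}; 3:klede {adverb,adjective}; 4:vourpsoul {noun,verb}; 5:pausaix {conjunction}; 6:floifloip {verb,adverb}; 7:dauteirp {adjective}; 8:pausk {adjective,verb}; 9:tafosei {adverb}.
Position 1: tagging it verb would leave rule 4 unsatisfiable, so it must be adverb.
Position 4: tagging it verb would leave rule 4 unsatisfiable, so it must be noun.
Position 6: tagging it verb would leave rule 4 unsatisfiable, so it must be adverb.
Position 8: tagging it verb would leave rule 4 unsatisfiable, so it must be adjective.
Position 2: tagging it adjective would leave rule 3 unsatisfiable, so it must be adverb.
Position 3: tagging it adjective would leave rule 3 unsatisfiable, so it must be adverb.
The only consistent sequence is: adverb adverb adverb noun conjunction adverb adjective adjective adverb.
Checking: rule 1 ✓; rule 2 ✓; rule 3 ✓; rule 4 ✓; rule 5 ✓.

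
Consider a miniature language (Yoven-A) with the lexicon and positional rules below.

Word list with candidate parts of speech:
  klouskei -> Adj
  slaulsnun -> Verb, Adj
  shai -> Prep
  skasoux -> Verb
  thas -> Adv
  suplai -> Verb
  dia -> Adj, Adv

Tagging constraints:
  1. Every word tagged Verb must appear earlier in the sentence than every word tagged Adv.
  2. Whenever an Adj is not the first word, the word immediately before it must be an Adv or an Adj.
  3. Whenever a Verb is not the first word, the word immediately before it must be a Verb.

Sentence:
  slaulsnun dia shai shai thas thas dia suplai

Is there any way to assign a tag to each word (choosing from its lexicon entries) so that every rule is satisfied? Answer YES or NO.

Candidates per position — 1:slaulsnun {Verb,Adj}; 2:dia {Adj,Adv}; 3:shai {Prep}; 4:shai {Prep}; 5:thas {Adv}; 6:thas {Adv}; 7:dia {Adj,Adv}; 8:suplai {Verb}.
Rule 1 cannot be satisfied by any choice of tags from the lexicon.
So there is no consistent tagging.

NO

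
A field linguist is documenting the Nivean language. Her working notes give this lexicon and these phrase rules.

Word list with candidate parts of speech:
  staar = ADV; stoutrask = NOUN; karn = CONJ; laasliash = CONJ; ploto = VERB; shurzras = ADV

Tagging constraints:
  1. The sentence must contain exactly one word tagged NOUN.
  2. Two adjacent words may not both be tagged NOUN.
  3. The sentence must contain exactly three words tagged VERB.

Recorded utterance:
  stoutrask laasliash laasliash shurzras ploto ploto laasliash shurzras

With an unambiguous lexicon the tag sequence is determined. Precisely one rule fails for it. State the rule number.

Fixed tagging: NOUN CONJ CONJ ADV VERB VERB CONJ ADV.
Applying the rules: R1 pass, R2 pass, R3 fail.
Only rule 3 fails.

3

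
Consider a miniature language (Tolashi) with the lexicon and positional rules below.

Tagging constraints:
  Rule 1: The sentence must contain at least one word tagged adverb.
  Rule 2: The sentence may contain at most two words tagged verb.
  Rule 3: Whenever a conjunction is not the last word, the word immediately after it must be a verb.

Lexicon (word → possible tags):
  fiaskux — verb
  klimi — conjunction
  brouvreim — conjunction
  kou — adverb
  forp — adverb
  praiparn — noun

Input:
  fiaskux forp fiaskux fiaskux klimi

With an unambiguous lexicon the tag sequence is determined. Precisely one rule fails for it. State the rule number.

Fixed tagging: verb adverb verb verb conjunction.
Applying the rules: R1 ok, R2 fails, R3 ok.
Only rule 2 fails.

2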